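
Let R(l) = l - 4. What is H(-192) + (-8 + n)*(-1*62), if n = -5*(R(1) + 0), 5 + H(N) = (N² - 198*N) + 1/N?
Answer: 14292671/192 ≈ 74441.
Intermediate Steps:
R(l) = -4 + l
H(N) = -5 + 1/N + N² - 198*N (H(N) = -5 + ((N² - 198*N) + 1/N) = -5 + (1/N + N² - 198*N) = -5 + 1/N + N² - 198*N)
n = 15 (n = -5*((-4 + 1) + 0) = -5*(-3 + 0) = -5*(-3) = 15)
H(-192) + (-8 + n)*(-1*62) = (-5 + 1/(-192) + (-192)² - 198*(-192)) + (-8 + 15)*(-1*62) = (-5 - 1/192 + 36864 + 38016) + 7*(-62) = 14375999/192 - 434 = 14292671/192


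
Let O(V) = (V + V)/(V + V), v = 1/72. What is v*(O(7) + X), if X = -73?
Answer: -1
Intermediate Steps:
v = 1/72 ≈ 0.013889
O(V) = 1 (O(V) = (2*V)/((2*V)) = (2*V)*(1/(2*V)) = 1)
v*(O(7) + X) = (1 - 73)/72 = (1/72)*(-72) = -1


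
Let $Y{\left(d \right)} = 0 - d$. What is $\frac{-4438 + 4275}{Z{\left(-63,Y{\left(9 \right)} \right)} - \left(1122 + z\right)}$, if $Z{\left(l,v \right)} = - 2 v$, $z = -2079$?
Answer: $- \frac{163}{975} \approx -0.16718$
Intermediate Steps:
$Y{\left(d \right)} = - d$
$\frac{-4438 + 4275}{Z{\left(-63,Y{\left(9 \right)} \right)} - \left(1122 + z\right)} = \frac{-4438 + 4275}{- 2 \left(\left(-1\right) 9\right) - -957} = - \frac{163}{\left(-2\right) \left(-9\right) + \left(-1122 + 2079\right)} = - \frac{163}{18 + 957} = - \frac{163}{975}$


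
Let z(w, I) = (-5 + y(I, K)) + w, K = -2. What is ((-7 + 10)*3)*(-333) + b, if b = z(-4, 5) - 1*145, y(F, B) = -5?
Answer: -3156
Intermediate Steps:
z(w, I) = -10 + w (z(w, I) = (-5 - 5) + w = -10 + w)
b = -159 (b = (-10 - 4) - 1*145 = -14 - 145 = -159)
((-7 + 10)*3)*(-333) + b = ((-7 + 10)*3)*(-333) - 159 = (3*3)*(-333) - 159 = 9*(-333) - 159 = -2997 - 159 = -3156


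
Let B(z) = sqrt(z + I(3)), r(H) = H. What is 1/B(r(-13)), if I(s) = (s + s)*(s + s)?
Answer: sqrt(23)/23 ≈ 0.20851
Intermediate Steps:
I(s) = 4*s**2 (I(s) = (2*s)*(2*s) = 4*s**2)
B(z) = sqrt(36 + z) (B(z) = sqrt(z + 4*3**2) = sqrt(z + 4*9) = sqrt(z + 36) = sqrt(36 + z))
1/B(r(-13)) = 1/(sqrt(36 - 13)) = 1/(sqrt(23)) = sqrt(23)/23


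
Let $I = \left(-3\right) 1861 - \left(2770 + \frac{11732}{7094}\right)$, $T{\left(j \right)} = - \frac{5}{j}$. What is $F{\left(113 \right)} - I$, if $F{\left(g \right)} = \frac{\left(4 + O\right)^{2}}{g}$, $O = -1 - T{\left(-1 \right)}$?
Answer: $\frac{3348651329}{400811} \approx 8354.7$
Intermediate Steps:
$O = -6$ ($O = -1 - - \frac{5}{-1} = -1 - \left(-5\right) \left(-1\right) = -1 - 5 = -6$)
$F{\left(g \right)} = \frac{4}{g}$ ($F{\left(g \right)} = \frac{\left(4 - 6\right)^{2}}{g} = \frac{\left(-2\right)^{2}}{g} = \frac{4}{g}$)
$I = - \frac{29633957}{3547}$ ($I = -5583 - \frac{9831056}{3547} = - \frac{29633957}{3547} \approx -8354.7$)
$F{\left(113 \right)} - I = \frac{4}{113} - - \frac{29633957}{3547} = 4 \cdot \frac{1}{113} + \frac{29633957}{3547} = \frac{4}{113} + \frac{29633957}{3547} = \frac{3348651329}{400811}$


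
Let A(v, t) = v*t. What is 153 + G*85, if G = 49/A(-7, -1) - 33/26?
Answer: 16643/26 ≈ 640.12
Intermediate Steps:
A(v, t) = t*v
G = 149/26 (G = 49/((-1*(-7))) - 33/26 = 49/7 - 33*1/26 = 49*(⅐) - 33/26 = 7 - 33/26 = 149/26 ≈ 5.7308)
153 + G*85 = 153 + (149/26)*85 = 153 + 12665/26 = 16643/26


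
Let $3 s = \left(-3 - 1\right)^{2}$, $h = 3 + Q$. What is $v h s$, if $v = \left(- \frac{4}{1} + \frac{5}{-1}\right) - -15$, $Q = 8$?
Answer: $352$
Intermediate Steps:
$h = 11$ ($h = 3 + 8 = 11$)
$v = 6$ ($v = \left(\left(-4\right) 1 + 5 \left(-1\right)\right) + 15 = \left(-4 - 5\right) + 15 = -9 + 15 = 6$)
$s = \frac{16}{3}$ ($s = \frac{\left(-3 - 1\right)^{2}}{3} = \frac{\left(-4\right)^{2}}{3} = \frac{1}{3} \cdot 16 = \frac{16}{3} \approx 5.3333$)
$v h s = 6 \cdot 11 \cdot \frac{16}{3} = 66 \cdot \frac{16}{3} = 352$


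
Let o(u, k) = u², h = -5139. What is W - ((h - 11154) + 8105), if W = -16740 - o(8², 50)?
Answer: -12648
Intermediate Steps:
W = -20836 (W = -16740 - (8²)² = -16740 - 1*64² = -16740 - 1*4096 = -16740 - 4096 = -20836)
W - ((h - 11154) + 8105) = -20836 - ((-5139 - 11154) + 8105) = -20836 - (-16293 + 8105) = -20836 - 1*(-8188) = -20836 + 8188 = -12648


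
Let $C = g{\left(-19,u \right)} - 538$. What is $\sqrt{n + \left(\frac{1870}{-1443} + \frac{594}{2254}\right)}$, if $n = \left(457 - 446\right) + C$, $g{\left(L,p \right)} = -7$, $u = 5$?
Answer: $\frac{i \sqrt{28877825002377}}{232323} \approx 23.131 i$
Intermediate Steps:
$C = -545$ ($C = -7 - 538 = -545$)
$n = -534$ ($n = \left(457 - 446\right) - 545 = 11 - 545 = -534$)
$\sqrt{n + \left(\frac{1870}{-1443} + \frac{594}{2254}\right)} = \sqrt{-534 + \left(\frac{1870}{-1443} + \frac{594}{2254}\right)} = \sqrt{-534 + \left(1870 \left(- \frac{1}{1443}\right) + 594 \cdot \frac{1}{2254}\right)} = \sqrt{-534 + \left(- \frac{1870}{1443} + \frac{297}{1127}\right)} = \sqrt{-534 - \frac{1678919}{1626261}} = \sqrt{- \frac{870102293}{1626261}} = \frac{i \sqrt{28877825002377}}{232323}$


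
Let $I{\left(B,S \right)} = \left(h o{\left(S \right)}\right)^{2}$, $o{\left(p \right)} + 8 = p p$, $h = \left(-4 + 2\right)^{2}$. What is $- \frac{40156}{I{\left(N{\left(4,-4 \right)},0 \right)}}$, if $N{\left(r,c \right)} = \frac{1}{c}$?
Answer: $- \frac{10039}{256} \approx -39.215$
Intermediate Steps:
$h = 4$ ($h = \left(-2\right)^{2} = 4$)
$o{\left(p \right)} = -8 + p^{2}$ ($o{\left(p \right)} = -8 + p p = -8 + p^{2}$)
$I{\left(B,S \right)} = \left(-32 + 4 S^{2}\right)^{2}$ ($I{\left(B,S \right)} = \left(4 \left(-8 + S^{2}\right)\right)^{2} = \left(-32 + 4 S^{2}\right)^{2}$)
$- \frac{40156}{I{\left(N{\left(4,-4 \right)},0 \right)}} = - \frac{40156}{16 \left(-8 + 0^{2}\right)^{2}} = - \frac{40156}{16 \left(-8 + 0\right)^{2}} = - \frac{40156}{16 \left(-8\right)^{2}} = - \frac{40156}{16 \cdot 64} = - \frac{40156}{1024} = \left(-40156\right) \frac{1}{1024} = - \frac{10039}{256}$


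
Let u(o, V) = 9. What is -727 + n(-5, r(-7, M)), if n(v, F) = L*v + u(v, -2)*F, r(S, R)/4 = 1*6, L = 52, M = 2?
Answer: -771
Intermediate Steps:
r(S, R) = 24 (r(S, R) = 4*(1*6) = 4*6 = 24)
n(v, F) = 9*F + 52*v (n(v, F) = 52*v + 9*F = 9*F + 52*v)
-727 + n(-5, r(-7, M)) = -727 + (9*24 + 52*(-5)) = -727 + (216 - 260) = -727 - 44 = -771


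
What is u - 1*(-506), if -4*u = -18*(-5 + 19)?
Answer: 569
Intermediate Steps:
u = 63 (u = -(-9)*(-5 + 19)/2 = -(-9)*14/2 = -¼*(-252) = 63)
u - 1*(-506) = 63 - 1*(-506) = 63 + 506 = 569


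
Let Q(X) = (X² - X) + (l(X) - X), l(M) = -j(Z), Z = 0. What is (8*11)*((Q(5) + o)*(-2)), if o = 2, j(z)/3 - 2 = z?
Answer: -1936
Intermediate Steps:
j(z) = 6 + 3*z
l(M) = -6 (l(M) = -(6 + 3*0) = -(6 + 0) = -1*6 = -6)
Q(X) = -6 + X² - 2*X (Q(X) = (X² - X) + (-6 - X) = -6 + X² - 2*X)
(8*11)*((Q(5) + o)*(-2)) = (8*11)*(((-6 + 5² - 2*5) + 2)*(-2)) = 88*(((-6 + 25 - 10) + 2)*(-2)) = 88*((9 + 2)*(-2)) = 88*(11*(-2)) = 88*(-22) = -1936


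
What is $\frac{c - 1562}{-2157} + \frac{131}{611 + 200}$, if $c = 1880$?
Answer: $\frac{8223}{583109} \approx 0.014102$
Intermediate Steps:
$\frac{c - 1562}{-2157} + \frac{131}{611 + 200} = \frac{1880 - 1562}{-2157} + \frac{131}{611 + 200} = 318 \left(- \frac{1}{2157}\right) + \frac{131}{811} = - \frac{106}{719} + 131 \cdot \frac{1}{811} = - \frac{106}{719} + \frac{131}{811} = \frac{8223}{583109}$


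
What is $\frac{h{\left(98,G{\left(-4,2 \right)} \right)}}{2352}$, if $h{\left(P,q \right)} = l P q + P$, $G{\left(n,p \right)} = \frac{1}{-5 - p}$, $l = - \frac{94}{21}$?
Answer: $\frac{241}{3528} \approx 0.068311$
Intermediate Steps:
$l = - \frac{94}{21}$ ($l = \left(-94\right) \frac{1}{21} = - \frac{94}{21} \approx -4.4762$)
$h{\left(P,q \right)} = P - \frac{94 P q}{21}$ ($h{\left(P,q \right)} = - \frac{94 P}{21} q + P = - \frac{94 P q}{21} + P = P - \frac{94 P q}{21}$)
$\frac{h{\left(98,G{\left(-4,2 \right)} \right)}}{2352} = \frac{\frac{1}{21} \cdot 98 \left(21 - 94 \left(- \frac{1}{5 + 2}\right)\right)}{2352} = \frac{1}{21} \cdot 98 \left(21 - 94 \left(- \frac{1}{7}\right)\right) \frac{1}{2352} = \frac{1}{21} \cdot 98 \left(21 - 94 \left(\left(-1\right) \frac{1}{7}\right)\right) \frac{1}{2352} = \frac{1}{21} \cdot 98 \left(21 - - \frac{94}{7}\right) \frac{1}{2352} = \frac{1}{21} \cdot 98 \left(21 + \frac{94}{7}\right) \frac{1}{2352} = \frac{1}{21} \cdot 98 \cdot \frac{241}{7} \cdot \frac{1}{2352} = \frac{482}{3} \cdot \frac{1}{2352} = \frac{241}{3528}$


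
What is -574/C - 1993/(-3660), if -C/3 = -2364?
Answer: 1002793/2163060 ≈ 0.46360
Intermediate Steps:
C = 7092 (C = -3*(-2364) = 7092)
-574/C - 1993/(-3660) = -574/7092 - 1993/(-3660) = -574*1/7092 - 1993*(-1/3660) = -287/3546 + 1993/3660 = 1002793/2163060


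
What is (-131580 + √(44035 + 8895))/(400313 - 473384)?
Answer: 14620/8119 - √52930/73071 ≈ 1.7976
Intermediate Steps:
(-131580 + √(44035 + 8895))/(400313 - 473384) = (-131580 + √52930)/(-73071) = (-131580 + √52930)*(-1/73071) = 14620/8119 - √52930/73071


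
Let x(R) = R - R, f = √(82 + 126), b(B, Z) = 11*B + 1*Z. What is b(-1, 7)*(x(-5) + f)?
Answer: -16*√13 ≈ -57.689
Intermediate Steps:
b(B, Z) = Z + 11*B (b(B, Z) = 11*B + Z = Z + 11*B)
f = 4*√13 (f = √208 = 4*√13 ≈ 14.422)
x(R) = 0
b(-1, 7)*(x(-5) + f) = (7 + 11*(-1))*(0 + 4*√13) = (7 - 11)*(4*√13) = -16*√13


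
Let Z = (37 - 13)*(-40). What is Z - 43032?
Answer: -43992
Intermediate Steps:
Z = -960 (Z = 24*(-40) = -960)
Z - 43032 = -960 - 43032 = -43992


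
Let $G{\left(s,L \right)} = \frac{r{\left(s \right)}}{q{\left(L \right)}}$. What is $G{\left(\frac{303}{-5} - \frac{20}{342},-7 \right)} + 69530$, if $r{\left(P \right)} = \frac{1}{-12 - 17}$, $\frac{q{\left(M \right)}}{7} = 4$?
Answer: $\frac{56458359}{812} \approx 69530.0$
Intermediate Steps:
$q{\left(M \right)} = 28$ ($q{\left(M \right)} = 7 \cdot 4 = 28$)
$r{\left(P \right)} = - \frac{1}{29}$ ($r{\left(P \right)} = \frac{1}{-29} = - \frac{1}{29}$)
$G{\left(s,L \right)} = - \frac{1}{812}$ ($G{\left(s,L \right)} = - \frac{1}{29 \cdot 28} = \left(- \frac{1}{29}\right) \frac{1}{28} = - \frac{1}{812}$)
$G{\left(\frac{303}{-5} - \frac{20}{342},-7 \right)} + 69530 = - \frac{1}{812} + 69530 = \frac{56458359}{812}$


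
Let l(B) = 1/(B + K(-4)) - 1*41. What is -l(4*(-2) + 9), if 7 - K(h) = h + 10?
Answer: 81/2 ≈ 40.500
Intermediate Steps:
K(h) = -3 - h (K(h) = 7 - (h + 10) = 7 - (10 + h) = 7 + (-10 - h) = -3 - h)
l(B) = -41 + 1/(1 + B) (l(B) = 1/(B + (-3 - 1*(-4))) - 1*41 = 1/(B + (-3 + 4)) - 41 = 1/(B + 1) - 41 = 1/(1 + B) - 41 = -41 + 1/(1 + B))
-l(4*(-2) + 9) = -(-40 - 41*(4*(-2) + 9))/(1 + (4*(-2) + 9)) = -(-40 - 41*(-8 + 9))/(1 + (-8 + 9)) = -(-40 - 41*1)/(1 + 1) = -(-40 - 41)/2 = -(-81)/2 = -1*(-81/2) = 81/2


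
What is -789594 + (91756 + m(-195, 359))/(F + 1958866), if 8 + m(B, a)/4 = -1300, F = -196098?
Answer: -347967737417/440692 ≈ -7.8959e+5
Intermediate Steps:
m(B, a) = -5232 (m(B, a) = -32 + 4*(-1300) = -32 - 5200 = -5232)
-789594 + (91756 + m(-195, 359))/(F + 1958866) = -789594 + (91756 - 5232)/(-196098 + 1958866) = -789594 + 86524/1762768 = -789594 + 86524*(1/1762768) = -789594 + 21631/440692 = -347967737417/440692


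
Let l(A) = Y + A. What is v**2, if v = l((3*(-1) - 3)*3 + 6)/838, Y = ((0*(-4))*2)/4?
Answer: 36/175561 ≈ 0.00020506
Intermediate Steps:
Y = 0 (Y = (0*2)*(1/4) = 0*(1/4) = 0)
l(A) = A (l(A) = 0 + A = A)
v = -6/419 (v = ((3*(-1) - 3)*3 + 6)/838 = ((-3 - 3)*3 + 6)*(1/838) = (-6*3 + 6)*(1/838) = (-18 + 6)*(1/838) = -12*1/838 = -6/419 ≈ -0.014320)
v**2 = (-6/419)**2 = 36/175561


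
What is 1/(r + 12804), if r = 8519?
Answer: 1/21323 ≈ 4.6898e-5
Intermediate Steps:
1/(r + 12804) = 1/(8519 + 12804) = 1/21323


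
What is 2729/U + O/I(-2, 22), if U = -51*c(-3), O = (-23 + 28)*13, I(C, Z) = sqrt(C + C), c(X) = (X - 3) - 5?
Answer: 2729/561 - 65*I/2 ≈ 4.8645 - 32.5*I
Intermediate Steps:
c(X) = -8 + X (c(X) = (-3 + X) - 5 = -8 + X)
I(C, Z) = sqrt(2)*sqrt(C) (I(C, Z) = sqrt(2*C) = sqrt(2)*sqrt(C))
O = 65 (O = 5*13 = 65)
U = 561 (U = -51*(-8 - 3) = -51*(-11) = 561)
2729/U + O/I(-2, 22) = 2729/561 + 65/((sqrt(2)*sqrt(-2))) = 2729*(1/561) + 65/((sqrt(2)*(I*sqrt(2)))) = 2729/561 + 65/((2*I)) = 2729/561 + 65*(-I/2) = 2729/561 - 65*I/2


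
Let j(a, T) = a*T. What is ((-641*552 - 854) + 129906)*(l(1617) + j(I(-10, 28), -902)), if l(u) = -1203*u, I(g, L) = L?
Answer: 442930563460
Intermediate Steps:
j(a, T) = T*a
((-641*552 - 854) + 129906)*(l(1617) + j(I(-10, 28), -902)) = ((-641*552 - 854) + 129906)*(-1203*1617 - 902*28) = ((-353832 - 854) + 129906)*(-1945251 - 25256) = (-354686 + 129906)*(-1970507) = -224780*(-1970507) = 442930563460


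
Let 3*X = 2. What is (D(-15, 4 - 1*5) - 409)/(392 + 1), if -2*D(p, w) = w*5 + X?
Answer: -2441/2358 ≈ -1.0352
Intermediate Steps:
X = ⅔ (X = (⅓)*2 = ⅔ ≈ 0.66667)
D(p, w) = -⅓ - 5*w/2 (D(p, w) = -(w*5 + ⅔)/2 = -(5*w + ⅔)/2 = -(⅔ + 5*w)/2 = -⅓ - 5*w/2)
(D(-15, 4 - 1*5) - 409)/(392 + 1) = ((-⅓ - 5*(4 - 1*5)/2) - 409)/(392 + 1) = ((-⅓ - 5*(4 - 5)/2) - 409)/393 = ((-⅓ - 5/2*(-1)) - 409)*(1/393) = ((-⅓ + 5/2) - 409)*(1/393) = (13/6 - 409)*(1/393) = -2441/6*1/393 = -2441/2358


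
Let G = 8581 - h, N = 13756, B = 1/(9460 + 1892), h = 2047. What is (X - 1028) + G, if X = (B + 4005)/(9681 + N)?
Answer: 1464954337705/266056824 ≈ 5506.2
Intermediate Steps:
B = 1/11352 ≈ 8.8090e-5
X = 45464761/266056824 (X = (1/11352 + 4005)/(9681 + 13756) = (45464761/11352)/23437 = (45464761/11352)*(1/23437) = 45464761/266056824 ≈ 0.17088)
G = 6534 (G = 8581 - 1*2047 = 8581 - 2047 = 6534)
(X - 1028) + G = (45464761/266056824 - 1028) + 6534 = -273460950311/266056824 + 6534 = 1464954337705/266056824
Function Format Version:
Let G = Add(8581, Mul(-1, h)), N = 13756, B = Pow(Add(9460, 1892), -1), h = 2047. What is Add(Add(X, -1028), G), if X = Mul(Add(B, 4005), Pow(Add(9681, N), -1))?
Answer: Rational(1464954337705, 266056824) ≈ 5506.2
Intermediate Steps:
B = Rational(1, 11352) (B = Pow(11352, -1) = Rational(1, 11352) ≈ 8.8090e-5)
X = Rational(45464761, 266056824) (X = Mul(Add(Rational(1, 11352), 4005), Pow(Add(9681, 13756), -1)) = Mul(Rational(45464761, 11352), Pow(23437, -1)) = Mul(Rational(45464761, 11352), Rational(1, 23437)) = Rational(45464761, 266056824) ≈ 0.17088)
G = 6534 (G = Add(8581, Mul(-1, 2047)) = Add(8581, -2047) = 6534)
Add(Add(X, -1028), G) = Add(Add(Rational(45464761, 266056824), -1028), 6534) = Add(Rational(-273460950311, 266056824), 6534) = Rational(1464954337705, 266056824)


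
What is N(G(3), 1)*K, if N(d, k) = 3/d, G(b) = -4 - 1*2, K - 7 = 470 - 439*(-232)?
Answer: -102325/2 ≈ -51163.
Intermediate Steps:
K = 102325 (K = 7 + (470 - 439*(-232)) = 7 + (470 + 101848) = 7 + 102318 = 102325)
G(b) = -6 (G(b) = -4 - 2 = -6)
N(G(3), 1)*K = (3/(-6))*102325 = (3*(-1/6))*102325 = -1/2*102325 = -102325/2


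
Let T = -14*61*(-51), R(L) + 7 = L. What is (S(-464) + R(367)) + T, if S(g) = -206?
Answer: 43708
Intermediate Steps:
R(L) = -7 + L
T = 43554 (T = -854*(-51) = 43554)
(S(-464) + R(367)) + T = (-206 + (-7 + 367)) + 43554 = (-206 + 360) + 43554 = 154 + 43554 = 43708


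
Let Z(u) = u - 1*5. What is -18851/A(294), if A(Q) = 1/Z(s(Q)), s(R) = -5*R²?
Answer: 8147119435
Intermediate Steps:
Z(u) = -5 + u (Z(u) = u - 5 = -5 + u)
A(Q) = 1/(-5 - 5*Q²)
-18851/A(294) = -18851/((-1/(5 + 5*294²))) = -18851/((-1/(5 + 5*86436))) = -18851/((-1/(5 + 432180))) = -18851/((-1/432185)) = -18851/((-1*1/432185)) = -18851/(-1/432185) = -18851*(-432185) = 8147119435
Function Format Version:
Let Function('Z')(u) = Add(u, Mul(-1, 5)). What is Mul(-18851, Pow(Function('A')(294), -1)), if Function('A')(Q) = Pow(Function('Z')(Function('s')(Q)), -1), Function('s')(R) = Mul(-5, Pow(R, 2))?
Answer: 8147119435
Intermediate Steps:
Function('Z')(u) = Add(-5, u) (Function('Z')(u) = Add(u, -5) = Add(-5, u))
Function('A')(Q) = Pow(Add(-5, Mul(-5, Pow(Q, 2))), -1)
Mul(-18851, Pow(Function('A')(294), -1)) = Mul(-18851, Pow(Mul(-1, Pow(Add(5, Mul(5, Pow(294, 2))), -1)), -1)) = Mul(-18851, Pow(Mul(-1, Pow(Add(5, Mul(5, 86436)), -1)), -1)) = Mul(-18851, Pow(Mul(-1, Pow(Add(5, 432180), -1)), -1)) = Mul(-18851, Pow(Mul(-1, Pow(432185, -1)), -1)) = Mul(-18851, Pow(Mul(-1, Rational(1, 432185)), -1)) = Mul(-18851, Pow(Rational(-1, 432185), -1)) = Mul(-18851, -432185) = 8147119435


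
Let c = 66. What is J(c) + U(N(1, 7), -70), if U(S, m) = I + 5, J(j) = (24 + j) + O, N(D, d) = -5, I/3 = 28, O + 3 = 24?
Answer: 200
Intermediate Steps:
O = 21 (O = -3 + 24 = 21)
I = 84 (I = 3*28 = 84)
J(j) = 45 + j (J(j) = (24 + j) + 21 = 45 + j)
U(S, m) = 89 (U(S, m) = 84 + 5 = 89)
J(c) + U(N(1, 7), -70) = (45 + 66) + 89 = 111 + 89 = 200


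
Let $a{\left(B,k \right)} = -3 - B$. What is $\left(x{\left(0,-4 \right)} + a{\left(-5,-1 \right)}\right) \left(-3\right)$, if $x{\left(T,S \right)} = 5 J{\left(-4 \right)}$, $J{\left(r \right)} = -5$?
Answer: $69$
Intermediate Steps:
$x{\left(T,S \right)} = -25$ ($x{\left(T,S \right)} = 5 \left(-5\right) = -25$)
$\left(x{\left(0,-4 \right)} + a{\left(-5,-1 \right)}\right) \left(-3\right) = \left(-25 - -2\right) \left(-3\right) = \left(-25 + \left(-3 + 5\right)\right) \left(-3\right) = \left(-25 + 2\right) \left(-3\right) = \left(-23\right) \left(-3\right) = 69$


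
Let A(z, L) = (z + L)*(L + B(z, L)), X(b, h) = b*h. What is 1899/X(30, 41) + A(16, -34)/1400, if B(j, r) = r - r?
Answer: 14214/7175 ≈ 1.9810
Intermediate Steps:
B(j, r) = 0
A(z, L) = L*(L + z) (A(z, L) = (z + L)*(L + 0) = (L + z)*L = L*(L + z))
1899/X(30, 41) + A(16, -34)/1400 = 1899/((30*41)) - 34*(-34 + 16)/1400 = 1899/1230 - 34*(-18)*(1/1400) = 1899*(1/1230) + 612*(1/1400) = 633/410 + 153/350 = 14214/7175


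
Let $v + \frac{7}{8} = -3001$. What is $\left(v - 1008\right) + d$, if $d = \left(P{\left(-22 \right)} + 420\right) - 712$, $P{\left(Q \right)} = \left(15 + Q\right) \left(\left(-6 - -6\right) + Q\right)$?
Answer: $- \frac{33183}{8} \approx -4147.9$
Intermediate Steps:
$P{\left(Q \right)} = Q \left(15 + Q\right)$ ($P{\left(Q \right)} = \left(15 + Q\right) \left(\left(-6 + 6\right) + Q\right) = \left(15 + Q\right) \left(0 + Q\right) = \left(15 + Q\right) Q = Q \left(15 + Q\right)$)
$v = - \frac{24015}{8}$ ($v = - \frac{7}{8} - 3001 = - \frac{24015}{8} \approx -3001.9$)
$d = -138$ ($d = \left(- 22 \left(15 - 22\right) + 420\right) - 712 = \left(\left(-22\right) \left(-7\right) + 420\right) - 712 = \left(154 + 420\right) - 712 = 574 - 712 = -138$)
$\left(v - 1008\right) + d = \left(- \frac{24015}{8} - 1008\right) - 138 = - \frac{32079}{8} - 138 = - \frac{33183}{8}$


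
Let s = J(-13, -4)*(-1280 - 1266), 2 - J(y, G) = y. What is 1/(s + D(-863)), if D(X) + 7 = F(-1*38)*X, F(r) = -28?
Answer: -1/14033 ≈ -7.1261e-5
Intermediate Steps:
J(y, G) = 2 - y
D(X) = -7 - 28*X
s = -38190 (s = (2 - 1*(-13))*(-1280 - 1266) = (2 + 13)*(-2546) = 15*(-2546) = -38190)
1/(s + D(-863)) = 1/(-38190 + (-7 - 28*(-863))) = 1/(-38190 + (-7 + 24164)) = 1/(-38190 + 24157) = 1/(-14033) = -1/14033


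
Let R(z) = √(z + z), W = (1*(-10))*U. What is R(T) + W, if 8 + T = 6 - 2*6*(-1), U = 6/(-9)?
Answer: 20/3 + 2*√5 ≈ 11.139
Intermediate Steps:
U = -⅔ (U = 6*(-⅑) = -⅔ ≈ -0.66667)
W = 20/3 (W = (1*(-10))*(-⅔) = -10*(-⅔) = 20/3 ≈ 6.6667)
T = 10 (T = -8 + (6 - 2*6*(-1)) = -8 + (6 - 12*(-1)) = -8 + (6 + 12) = -8 + 18 = 10)
R(z) = √2*√z (R(z) = √(2*z) = √2*√z)
R(T) + W = √2*√10 + 20/3 = 2*√5 + 20/3 = 20/3 + 2*√5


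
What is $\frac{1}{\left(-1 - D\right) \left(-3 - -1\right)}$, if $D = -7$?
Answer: $- \frac{1}{12} \approx -0.083333$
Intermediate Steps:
$\frac{1}{\left(-1 - D\right) \left(-3 - -1\right)} = \frac{1}{\left(-1 - -7\right) \left(-3 - -1\right)} = \frac{1}{\left(-1 + 7\right) \left(-3 + 1\right)} = \frac{1}{6 \left(-2\right)} = \frac{1}{-12} = - \frac{1}{12}$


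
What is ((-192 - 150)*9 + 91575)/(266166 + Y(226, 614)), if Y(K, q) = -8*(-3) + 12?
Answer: 9833/29578 ≈ 0.33244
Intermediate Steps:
Y(K, q) = 36 (Y(K, q) = 24 + 12 = 36)
((-192 - 150)*9 + 91575)/(266166 + Y(226, 614)) = ((-192 - 150)*9 + 91575)/(266166 + 36) = (-342*9 + 91575)/266202 = (-3078 + 91575)*(1/266202) = 88497*(1/266202) = 9833/29578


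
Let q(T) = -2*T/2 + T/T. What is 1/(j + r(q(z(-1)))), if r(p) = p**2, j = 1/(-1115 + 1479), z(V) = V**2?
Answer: 364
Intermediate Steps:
q(T) = 1 - T (q(T) = -2*T*(1/2) + 1 = -T + 1 = 1 - T)
j = 1/364 ≈ 0.0027473
1/(j + r(q(z(-1)))) = 1/(1/364 + (1 - 1*(-1)**2)**2) = 1/(1/364 + (1 - 1*1)**2) = 1/(1/364 + (1 - 1)**2) = 1/(1/364 + 0**2) = 1/(1/364 + 0) = 1/(1/364) = 364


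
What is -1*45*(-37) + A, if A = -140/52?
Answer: 21610/13 ≈ 1662.3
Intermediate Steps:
A = -35/13 (A = -140*1/52 = -35/13 ≈ -2.6923)
-1*45*(-37) + A = -1*45*(-37) - 35/13 = -45*(-37) - 35/13 = 1665 - 35/13 = 21610/13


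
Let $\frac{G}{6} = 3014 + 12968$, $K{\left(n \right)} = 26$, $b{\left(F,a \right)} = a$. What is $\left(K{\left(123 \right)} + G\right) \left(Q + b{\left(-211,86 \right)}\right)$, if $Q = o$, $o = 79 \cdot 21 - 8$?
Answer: $166609566$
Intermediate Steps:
$o = 1651$ ($o = 1659 - 8 = 1651$)
$Q = 1651$
$G = 95892$ ($G = 6 \left(3014 + 12968\right) = 6 \cdot 15982 = 95892$)
$\left(K{\left(123 \right)} + G\right) \left(Q + b{\left(-211,86 \right)}\right) = \left(26 + 95892\right) \left(1651 + 86\right) = 95918 \cdot 1737 = 166609566$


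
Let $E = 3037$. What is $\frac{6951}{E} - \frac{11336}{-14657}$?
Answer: $\frac{136308239}{44513309} \approx 3.0622$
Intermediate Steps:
$\frac{6951}{E} - \frac{11336}{-14657} = \frac{6951}{3037} - \frac{11336}{-14657} = 6951 \cdot \frac{1}{3037} - - \frac{11336}{14657} = \frac{6951}{3037} + \frac{11336}{14657} = \frac{136308239}{44513309}$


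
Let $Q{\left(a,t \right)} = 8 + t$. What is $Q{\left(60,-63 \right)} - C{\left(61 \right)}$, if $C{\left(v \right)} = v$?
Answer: $-116$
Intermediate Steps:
$Q{\left(60,-63 \right)} - C{\left(61 \right)} = \left(8 - 63\right) - 61 = -55 - 61 = -116$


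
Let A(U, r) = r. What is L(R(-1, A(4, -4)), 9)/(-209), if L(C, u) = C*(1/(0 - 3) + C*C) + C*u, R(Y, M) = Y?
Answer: 29/627 ≈ 0.046252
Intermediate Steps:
L(C, u) = C*u + C*(-⅓ + C²) (L(C, u) = C*(1/(-3) + C²) + C*u = C*(-⅓ + C²) + C*u = C*u + C*(-⅓ + C²))
L(R(-1, A(4, -4)), 9)/(-209) = -(-⅓ + 9 + (-1)²)/(-209) = -(-⅓ + 9 + 1)*(-1/209) = -1*29/3*(-1/209) = -29/3*(-1/209) = 29/627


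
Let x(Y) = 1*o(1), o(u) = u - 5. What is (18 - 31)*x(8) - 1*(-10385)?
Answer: 10437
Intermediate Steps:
o(u) = -5 + u
x(Y) = -4 (x(Y) = 1*(-5 + 1) = 1*(-4) = -4)
(18 - 31)*x(8) - 1*(-10385) = (18 - 31)*(-4) - 1*(-10385) = -13*(-4) + 10385 = 52 + 10385 = 10437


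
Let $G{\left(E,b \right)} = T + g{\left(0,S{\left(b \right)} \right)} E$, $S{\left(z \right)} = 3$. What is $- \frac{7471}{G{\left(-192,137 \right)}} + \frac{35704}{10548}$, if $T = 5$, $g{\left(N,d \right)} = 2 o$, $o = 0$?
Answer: $- \frac{19656397}{13185} \approx -1490.8$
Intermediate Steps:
$g{\left(N,d \right)} = 0$ ($g{\left(N,d \right)} = 2 \cdot 0 = 0$)
$G{\left(E,b \right)} = 5$ ($G{\left(E,b \right)} = 5 + 0 E = 5 + 0 = 5$)
$- \frac{7471}{G{\left(-192,137 \right)}} + \frac{35704}{10548} = - \frac{7471}{5} + \frac{35704}{10548} = \left(-7471\right) \frac{1}{5} + 35704 \cdot \frac{1}{10548} = - \frac{7471}{5} + \frac{8926}{2637} = - \frac{19656397}{13185}$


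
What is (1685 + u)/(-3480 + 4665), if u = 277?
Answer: 654/395 ≈ 1.6557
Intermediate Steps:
(1685 + u)/(-3480 + 4665) = (1685 + 277)/(-3480 + 4665) = 1962/1185 = 1962*(1/1185) = 654/395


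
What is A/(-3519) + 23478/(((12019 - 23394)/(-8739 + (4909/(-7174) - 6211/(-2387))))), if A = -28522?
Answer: 3997011734390503/221546122875 ≈ 18041.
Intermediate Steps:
A/(-3519) + 23478/(((12019 - 23394)/(-8739 + (4909/(-7174) - 6211/(-2387))))) = -28522/(-3519) + 23478/(((12019 - 23394)/(-8739 + (4909/(-7174) - 6211/(-2387))))) = -28522*(-1/3519) + 23478/((-11375/(-8739 + (4909*(-1/7174) - 6211*(-1/2387))))) = 28522/3519 + 23478/((-11375/(-8739 + (-4909/7174 + 6211/2387)))) = 28522/3519 + 23478/((-11375/(-8739 + 32839931/17124338))) = 28522/3519 + 23478/((-11375/(-149616749851/17124338))) = 28522/3519 + 23478/((-11375*(-17124338/149616749851))) = 28522/3519 + 23478/(194789344750/149616749851) = 28522/3519 + 23478*(149616749851/194789344750) = 28522/3519 + 19300560730779/1070271125 = 3997011734390503/221546122875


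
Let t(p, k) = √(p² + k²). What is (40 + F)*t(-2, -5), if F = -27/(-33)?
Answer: 449*√29/11 ≈ 219.81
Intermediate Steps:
F = 9/11 (F = -27*(-1/33) = 9/11 ≈ 0.81818)
t(p, k) = √(k² + p²)
(40 + F)*t(-2, -5) = (40 + 9/11)*√((-5)² + (-2)²) = 449*√(25 + 4)/11 = 449*√29/11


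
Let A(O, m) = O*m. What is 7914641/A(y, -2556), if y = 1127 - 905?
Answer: -7914641/567432 ≈ -13.948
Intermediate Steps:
y = 222
7914641/A(y, -2556) = 7914641/((222*(-2556))) = 7914641/(-567432) = 7914641*(-1/567432) = -7914641/567432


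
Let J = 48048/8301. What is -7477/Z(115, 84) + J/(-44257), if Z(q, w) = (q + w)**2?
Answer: -916261082379/4849503571519 ≈ -0.18894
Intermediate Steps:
J = 16016/2767 (J = 48048*(1/8301) = 16016/2767 ≈ 5.7882)
-7477/Z(115, 84) + J/(-44257) = -7477/(115 + 84)**2 + (16016/2767)/(-44257) = -7477/(199**2) + (16016/2767)*(-1/44257) = -7477/39601 - 16016/122459119 = -916261082379/4849503571519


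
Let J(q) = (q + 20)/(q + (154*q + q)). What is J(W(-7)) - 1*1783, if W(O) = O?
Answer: -149773/84 ≈ -1783.0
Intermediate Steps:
J(q) = (20 + q)/(156*q) (J(q) = (20 + q)/(q + 155*q) = (20 + q)/((156*q)) = (20 + q)*(1/(156*q)) = (20 + q)/(156*q))
J(W(-7)) - 1*1783 = (1/156)*(20 - 7)/(-7) - 1*1783 = (1/156)*(-⅐)*13 - 1783 = -1/84 - 1783 = -149773/84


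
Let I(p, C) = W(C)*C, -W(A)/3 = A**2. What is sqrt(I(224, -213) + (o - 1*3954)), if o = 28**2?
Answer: sqrt(28987621) ≈ 5384.0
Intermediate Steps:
W(A) = -3*A**2
o = 784
I(p, C) = -3*C**3 (I(p, C) = (-3*C**2)*C = -3*C**3)
sqrt(I(224, -213) + (o - 1*3954)) = sqrt(-3*(-213)**3 + (784 - 1*3954)) = sqrt(-3*(-9663597) + (784 - 3954)) = sqrt(28990791 - 3170) = sqrt(28987621)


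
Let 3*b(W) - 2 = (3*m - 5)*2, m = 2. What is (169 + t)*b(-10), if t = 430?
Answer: 2396/3 ≈ 798.67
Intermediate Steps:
b(W) = 4/3 (b(W) = ⅔ + ((3*2 - 5)*2)/3 = ⅔ + ((6 - 5)*2)/3 = ⅔ + (1*2)/3 = ⅔ + (⅓)*2 = ⅔ + ⅔ = 4/3)
(169 + t)*b(-10) = (169 + 430)*(4/3) = 599*(4/3) = 2396/3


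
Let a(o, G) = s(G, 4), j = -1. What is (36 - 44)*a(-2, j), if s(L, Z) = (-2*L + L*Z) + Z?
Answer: -16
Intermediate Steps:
s(L, Z) = Z - 2*L + L*Z
a(o, G) = 4 + 2*G (a(o, G) = 4 - 2*G + G*4 = 4 - 2*G + 4*G = 4 + 2*G)
(36 - 44)*a(-2, j) = (36 - 44)*(4 + 2*(-1)) = -8*(4 - 2) = -8*2 = -16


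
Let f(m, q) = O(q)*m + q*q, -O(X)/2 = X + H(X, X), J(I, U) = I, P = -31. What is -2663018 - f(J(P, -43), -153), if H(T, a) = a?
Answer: -2667455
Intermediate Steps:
O(X) = -4*X (O(X) = -2*(X + X) = -4*X)
f(m, q) = q² - 4*m*q (f(m, q) = (-4*q)*m + q*q = -4*m*q + q² = q² - 4*m*q)
-2663018 - f(J(P, -43), -153) = -2663018 - (-153)*(-153 - 4*(-31)) = -2663018 - (-153)*(-153 + 124) = -2663018 - (-153)*(-29) = -2663018 - 1*4437 = -2663018 - 4437 = -2667455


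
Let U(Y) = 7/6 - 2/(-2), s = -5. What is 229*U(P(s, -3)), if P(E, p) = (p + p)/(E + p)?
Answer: 2977/6 ≈ 496.17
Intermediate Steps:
P(E, p) = 2*p/(E + p) (P(E, p) = (2*p)/(E + p) = 2*p/(E + p))
U(Y) = 13/6 (U(Y) = 7*(⅙) - 2*(-½) = 7/6 + 1 = 13/6)
229*U(P(s, -3)) = 229*(13/6) = 2977/6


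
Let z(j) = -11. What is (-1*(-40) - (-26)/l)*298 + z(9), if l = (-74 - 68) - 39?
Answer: 2147781/181 ≈ 11866.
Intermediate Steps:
l = -181 (l = -142 - 39 = -181)
(-1*(-40) - (-26)/l)*298 + z(9) = (-1*(-40) - (-26)/(-181))*298 - 11 = (40 - (-26)*(-1)/181)*298 - 11 = (40 - 1*26/181)*298 - 11 = (40 - 26/181)*298 - 11 = (7214/181)*298 - 11 = 2149772/181 - 11 = 2147781/181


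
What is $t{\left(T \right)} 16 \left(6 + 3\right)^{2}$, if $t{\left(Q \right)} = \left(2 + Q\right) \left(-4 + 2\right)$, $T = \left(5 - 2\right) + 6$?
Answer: $-28512$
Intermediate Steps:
$T = 9$ ($T = 3 + 6 = 9$)
$t{\left(Q \right)} = -4 - 2 Q$ ($t{\left(Q \right)} = \left(2 + Q\right) \left(-2\right) = -4 - 2 Q$)
$t{\left(T \right)} 16 \left(6 + 3\right)^{2} = \left(-4 - 18\right) 16 \left(6 + 3\right)^{2} = \left(-4 - 18\right) 16 \cdot 9^{2} = \left(-22\right) 16 \cdot 81 = \left(-352\right) 81 = -28512$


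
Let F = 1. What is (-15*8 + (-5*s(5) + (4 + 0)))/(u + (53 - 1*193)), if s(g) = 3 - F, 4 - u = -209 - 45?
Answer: -63/59 ≈ -1.0678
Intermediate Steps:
u = 258 (u = 4 - (-209 - 45) = 4 - 1*(-254) = 4 + 254 = 258)
s(g) = 2 (s(g) = 3 - 1*1 = 3 - 1 = 2)
(-15*8 + (-5*s(5) + (4 + 0)))/(u + (53 - 1*193)) = (-15*8 + (-5*2 + (4 + 0)))/(258 + (53 - 1*193)) = (-120 + (-10 + 4))/(258 + (53 - 193)) = (-120 - 6)/(258 - 140) = -126/118 = -126*1/118 = -63/59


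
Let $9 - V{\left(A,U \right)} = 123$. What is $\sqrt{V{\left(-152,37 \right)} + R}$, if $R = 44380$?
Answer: $\sqrt{44266} \approx 210.39$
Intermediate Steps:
$V{\left(A,U \right)} = -114$ ($V{\left(A,U \right)} = 9 - 123 = -114$)
$\sqrt{V{\left(-152,37 \right)} + R} = \sqrt{-114 + 44380} = \sqrt{44266}$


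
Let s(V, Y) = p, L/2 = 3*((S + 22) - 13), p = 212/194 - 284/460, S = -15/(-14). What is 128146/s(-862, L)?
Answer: 1429468630/5303 ≈ 2.6956e+5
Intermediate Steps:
S = 15/14 (S = -15*(-1/14) = 15/14 ≈ 1.0714)
p = 5303/11155 (p = 212*(1/194) - 284*1/460 = 106/97 - 71/115 = 5303/11155 ≈ 0.47539)
L = 423/7 (L = 2*(3*((15/14 + 22) - 13)) = 2*(3*(323/14 - 13)) = 2*(3*(141/14)) = 2*(423/14) = 423/7 ≈ 60.429)
s(V, Y) = 5303/11155
128146/s(-862, L) = 128146/(5303/11155) = 128146*(11155/5303) = 1429468630/5303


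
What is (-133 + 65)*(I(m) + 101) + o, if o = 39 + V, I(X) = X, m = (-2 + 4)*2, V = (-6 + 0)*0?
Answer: -7101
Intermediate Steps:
V = 0 (V = -6*0 = 0)
m = 4 (m = 2*2 = 4)
o = 39 (o = 39 + 0 = 39)
(-133 + 65)*(I(m) + 101) + o = (-133 + 65)*(4 + 101) + 39 = -68*105 + 39 = -7140 + 39 = -7101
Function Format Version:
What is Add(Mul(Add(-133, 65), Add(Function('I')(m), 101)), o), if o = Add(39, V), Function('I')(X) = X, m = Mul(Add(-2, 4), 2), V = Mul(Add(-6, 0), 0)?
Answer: -7101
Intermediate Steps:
V = 0 (V = Mul(-6, 0) = 0)
m = 4 (m = Mul(2, 2) = 4)
o = 39 (o = Add(39, 0) = 39)
Add(Mul(Add(-133, 65), Add(Function('I')(m), 101)), o) = Add(Mul(Add(-133, 65), Add(4, 101)), 39) = Add(Mul(-68, 105), 39) = Add(-7140, 39) = -7101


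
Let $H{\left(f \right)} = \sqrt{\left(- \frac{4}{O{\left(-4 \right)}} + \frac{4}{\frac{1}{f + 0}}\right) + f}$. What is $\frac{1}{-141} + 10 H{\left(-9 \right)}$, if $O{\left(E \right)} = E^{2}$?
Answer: $- \frac{1}{141} + 5 i \sqrt{181} \approx -0.0070922 + 67.268 i$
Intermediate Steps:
$H{\left(f \right)} = \sqrt{- \frac{1}{4} + 5 f}$ ($H{\left(f \right)} = \sqrt{\left(- \frac{4}{\left(-4\right)^{2}} + \frac{4}{\frac{1}{f + 0}}\right) + f} = \sqrt{\left(- \frac{4}{16} + \frac{4}{\frac{1}{f}}\right) + f} = \sqrt{\left(\left(-4\right) \frac{1}{16} + 4 f\right) + f} = \sqrt{\left(- \frac{1}{4} + 4 f\right) + f} = \sqrt{- \frac{1}{4} + 5 f}$)
$\frac{1}{-141} + 10 H{\left(-9 \right)} = \frac{1}{-141} + 10 \frac{\sqrt{-1 + 20 \left(-9\right)}}{2} = - \frac{1}{141} + 10 \frac{\sqrt{-1 - 180}}{2} = - \frac{1}{141} + 10 \frac{\sqrt{-181}}{2} = - \frac{1}{141} + 10 \frac{i \sqrt{181}}{2} = - \frac{1}{141} + 5 i \sqrt{181}$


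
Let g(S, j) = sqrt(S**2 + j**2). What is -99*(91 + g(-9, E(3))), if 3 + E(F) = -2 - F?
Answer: -9009 - 99*sqrt(145) ≈ -10201.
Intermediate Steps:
E(F) = -5 - F (E(F) = -3 + (-2 - F) = -5 - F)
-99*(91 + g(-9, E(3))) = -99*(91 + sqrt((-9)**2 + (-5 - 1*3)**2)) = -99*(91 + sqrt(81 + (-5 - 3)**2)) = -99*(91 + sqrt(81 + (-8)**2)) = -99*(91 + sqrt(81 + 64)) = -99*(91 + sqrt(145)) = -9009 - 99*sqrt(145)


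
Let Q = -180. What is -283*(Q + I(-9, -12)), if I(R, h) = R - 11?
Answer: 56600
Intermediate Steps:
I(R, h) = -11 + R
-283*(Q + I(-9, -12)) = -283*(-180 + (-11 - 9)) = -283*(-180 - 20) = -283*(-200) = 56600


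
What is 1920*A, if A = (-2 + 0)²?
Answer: 7680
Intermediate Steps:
A = 4 (A = (-2)² = 4)
1920*A = 1920*4 = 7680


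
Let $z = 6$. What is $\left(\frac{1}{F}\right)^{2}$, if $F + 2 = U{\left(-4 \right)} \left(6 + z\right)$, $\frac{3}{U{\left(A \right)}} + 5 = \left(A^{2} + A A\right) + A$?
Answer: $\frac{529}{100} \approx 5.29$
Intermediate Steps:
$U{\left(A \right)} = \frac{3}{-5 + A + 2 A^{2}}$ ($U{\left(A \right)} = \frac{3}{-5 + \left(\left(A^{2} + A A\right) + A\right)} = \frac{3}{-5 + \left(\left(A^{2} + A^{2}\right) + A\right)} = \frac{3}{-5 + \left(2 A^{2} + A\right)} = \frac{3}{-5 + \left(A + 2 A^{2}\right)} = \frac{3}{-5 + A + 2 A^{2}}$)
$F = - \frac{10}{23}$ ($F = -2 + \frac{3}{-5 - 4 + 2 \left(-4\right)^{2}} \left(6 + 6\right) = -2 + \frac{3}{-5 - 4 + 2 \cdot 16} \cdot 12 = -2 + \frac{3}{-5 - 4 + 32} \cdot 12 = -2 + \frac{3}{23} \cdot 12 = -2 + \frac{36}{23} = - \frac{10}{23} \approx -0.43478$)
$\left(\frac{1}{F}\right)^{2} = \left(\frac{1}{- \frac{10}{23}}\right)^{2} = \left(- \frac{23}{10}\right)^{2} = \frac{529}{100}$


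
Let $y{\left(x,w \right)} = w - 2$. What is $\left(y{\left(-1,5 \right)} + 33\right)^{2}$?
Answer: $1296$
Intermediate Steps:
$y{\left(x,w \right)} = -2 + w$ ($y{\left(x,w \right)} = w - 2 = -2 + w$)
$\left(y{\left(-1,5 \right)} + 33\right)^{2} = \left(\left(-2 + 5\right) + 33\right)^{2} = \left(3 + 33\right)^{2} = 36^{2} = 1296$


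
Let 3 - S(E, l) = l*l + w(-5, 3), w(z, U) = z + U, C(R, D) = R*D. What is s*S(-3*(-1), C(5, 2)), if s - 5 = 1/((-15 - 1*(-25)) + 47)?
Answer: -1430/3 ≈ -476.67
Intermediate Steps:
C(R, D) = D*R
w(z, U) = U + z
s = 286/57 (s = 5 + 1/((-15 - 1*(-25)) + 47) = 5 + 1/((-15 + 25) + 47) = 5 + 1/(10 + 47) = 5 + 1/57 = 286/57 ≈ 5.0175)
S(E, l) = 5 - l² (S(E, l) = 3 - (l*l + (3 - 5)) = 3 - (l² - 2) = 3 - (-2 + l²) = 3 + (2 - l²) = 5 - l²)
s*S(-3*(-1), C(5, 2)) = 286*(5 - (2*5)²)/57 = 286*(5 - 1*10²)/57 = 286*(5 - 1*100)/57 = 286*(5 - 100)/57 = (286/57)*(-95) = -1430/3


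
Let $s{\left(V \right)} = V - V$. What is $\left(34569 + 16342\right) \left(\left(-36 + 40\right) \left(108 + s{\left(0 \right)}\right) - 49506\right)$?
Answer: $-2498406414$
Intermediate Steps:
$s{\left(V \right)} = 0$
$\left(34569 + 16342\right) \left(\left(-36 + 40\right) \left(108 + s{\left(0 \right)}\right) - 49506\right) = \left(34569 + 16342\right) \left(\left(-36 + 40\right) \left(108 + 0\right) - 49506\right) = 50911 \left(4 \cdot 108 - 49506\right) = 50911 \left(432 - 49506\right) = 50911 \left(-49074\right) = -2498406414$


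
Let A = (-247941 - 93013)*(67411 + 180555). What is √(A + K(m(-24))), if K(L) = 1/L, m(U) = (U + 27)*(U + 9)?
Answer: I*√19022624901905/15 ≈ 2.9077e+5*I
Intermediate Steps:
m(U) = (9 + U)*(27 + U) (m(U) = (27 + U)*(9 + U) = (9 + U)*(27 + U))
A = -84544999564 (A = -340954*247966 = -84544999564)
√(A + K(m(-24))) = √(-84544999564 + 1/(243 + (-24)² + 36*(-24))) = √(-84544999564 + 1/(243 + 576 - 864)) = √(-84544999564 + 1/(-45)) = √(-84544999564 - 1/45) = √(-3804524980381/45) = I*√19022624901905/15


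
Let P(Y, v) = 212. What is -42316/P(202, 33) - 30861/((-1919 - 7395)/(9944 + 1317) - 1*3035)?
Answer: -114413193586/603960599 ≈ -189.44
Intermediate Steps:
-42316/P(202, 33) - 30861/((-1919 - 7395)/(9944 + 1317) - 1*3035) = -42316/212 - 30861/((-1919 - 7395)/(9944 + 1317) - 1*3035) = -42316*1/212 - 30861/(-9314/11261 - 3035) = -10579/53 - 30861/(-9314*1/11261 - 3035) = -10579/53 - 30861/(-9314/11261 - 3035) = -10579/53 - 30861/(-34186449/11261) = -10579/53 - 30861*(-11261/34186449) = -10579/53 + 115841907/11395483 = -114413193586/603960599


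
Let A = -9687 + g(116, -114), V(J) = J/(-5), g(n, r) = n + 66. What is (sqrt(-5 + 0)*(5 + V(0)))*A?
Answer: -47525*I*sqrt(5) ≈ -1.0627e+5*I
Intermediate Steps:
g(n, r) = 66 + n
V(J) = -J/5 (V(J) = J*(-1/5) = -J/5)
A = -9505 (A = -9687 + (66 + 116) = -9687 + 182 = -9505)
(sqrt(-5 + 0)*(5 + V(0)))*A = (sqrt(-5 + 0)*(5 - 1/5*0))*(-9505) = (sqrt(-5)*(5 + 0))*(-9505) = ((I*sqrt(5))*5)*(-9505) = (5*I*sqrt(5))*(-9505) = -47525*I*sqrt(5)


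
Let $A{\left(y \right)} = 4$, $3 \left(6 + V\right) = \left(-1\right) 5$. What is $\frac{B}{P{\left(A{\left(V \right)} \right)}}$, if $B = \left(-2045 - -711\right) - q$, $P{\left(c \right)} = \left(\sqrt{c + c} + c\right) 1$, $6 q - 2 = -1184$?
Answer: $- \frac{1137}{2} + \frac{1137 \sqrt{2}}{4} \approx -166.51$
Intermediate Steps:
$V = - \frac{23}{3}$ ($V = -6 + \frac{\left(-1\right) 5}{3} = -6 + \frac{1}{3} \left(-5\right) = -6 - \frac{5}{3} = - \frac{23}{3} \approx -7.6667$)
$q = -197$ ($q = \frac{1}{3} + \frac{1}{6} \left(-1184\right) = \frac{1}{3} - \frac{592}{3} = -197$)
$P{\left(c \right)} = c + \sqrt{2} \sqrt{c}$ ($P{\left(c \right)} = \left(\sqrt{2 c} + c\right) 1 = \left(\sqrt{2} \sqrt{c} + c\right) 1 = \left(c + \sqrt{2} \sqrt{c}\right) 1 = c + \sqrt{2} \sqrt{c}$)
$B = -1137$ ($B = \left(-2045 - -711\right) - -197 = \left(-2045 + 711\right) + 197 = -1334 + 197 = -1137$)
$\frac{B}{P{\left(A{\left(V \right)} \right)}} = - \frac{1137}{4 + \sqrt{2} \sqrt{4}} = - \frac{1137}{4 + \sqrt{2} \cdot 2} = - \frac{1137}{4 + 2 \sqrt{2}}$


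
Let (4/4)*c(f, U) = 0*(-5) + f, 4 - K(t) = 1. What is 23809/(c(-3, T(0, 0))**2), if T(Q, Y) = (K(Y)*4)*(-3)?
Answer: 23809/9 ≈ 2645.4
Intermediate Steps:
K(t) = 3 (K(t) = 4 - 1*1 = 4 - 1 = 3)
T(Q, Y) = -36 (T(Q, Y) = (3*4)*(-3) = 12*(-3) = -36)
c(f, U) = f (c(f, U) = 0*(-5) + f = 0 + f = f)
23809/(c(-3, T(0, 0))**2) = 23809/((-3)**2) = 23809/9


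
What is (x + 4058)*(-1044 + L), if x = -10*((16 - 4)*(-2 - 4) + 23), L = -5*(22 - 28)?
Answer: -4611672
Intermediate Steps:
L = 30 (L = -5*(-6) = 30)
x = 490 (x = -10*(12*(-6) + 23) = -10*(-72 + 23) = -10*(-49) = 490)
(x + 4058)*(-1044 + L) = (490 + 4058)*(-1044 + 30) = 4548*(-1014) = -4611672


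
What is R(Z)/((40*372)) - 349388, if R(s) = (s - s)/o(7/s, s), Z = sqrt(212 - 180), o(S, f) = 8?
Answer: -349388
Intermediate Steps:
Z = 4*sqrt(2) (Z = sqrt(32) = 4*sqrt(2) ≈ 5.6569)
R(s) = 0 (R(s) = (s - s)/8 = 0*(1/8) = 0)
R(Z)/((40*372)) - 349388 = 0/((40*372)) - 349388 = 0/14880 - 349388 = 0*(1/14880) - 349388 = 0 - 349388 = -349388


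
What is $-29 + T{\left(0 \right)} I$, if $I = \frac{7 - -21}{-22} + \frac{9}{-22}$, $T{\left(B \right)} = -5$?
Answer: $- \frac{453}{22} \approx -20.591$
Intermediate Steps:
$I = - \frac{37}{22}$ ($I = \left(7 + 21\right) \left(- \frac{1}{22}\right) + 9 \left(- \frac{1}{22}\right) = 28 \left(- \frac{1}{22}\right) - \frac{9}{22} = - \frac{14}{11} - \frac{9}{22} = - \frac{37}{22} \approx -1.6818$)
$-29 + T{\left(0 \right)} I = -29 - - \frac{185}{22} = -29 + \frac{185}{22} = - \frac{453}{22}$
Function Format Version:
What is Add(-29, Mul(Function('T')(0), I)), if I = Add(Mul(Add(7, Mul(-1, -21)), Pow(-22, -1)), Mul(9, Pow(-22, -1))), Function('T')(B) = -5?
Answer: Rational(-453, 22) ≈ -20.591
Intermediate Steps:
I = Rational(-37, 22) (I = Add(Mul(Add(7, 21), Rational(-1, 22)), Mul(9, Rational(-1, 22))) = Add(Mul(28, Rational(-1, 22)), Rational(-9, 22)) = Add(Rational(-14, 11), Rational(-9, 22)) = Rational(-37, 22) ≈ -1.6818)
Add(-29, Mul(Function('T')(0), I)) = Add(-29, Mul(-5, Rational(-37, 22))) = Add(-29, Rational(185, 22)) = Rational(-453, 22)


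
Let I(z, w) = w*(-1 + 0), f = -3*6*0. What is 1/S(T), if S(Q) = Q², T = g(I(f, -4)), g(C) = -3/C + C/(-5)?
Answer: 400/961 ≈ 0.41623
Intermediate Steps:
f = 0 (f = -18*0 = 0)
I(z, w) = -w (I(z, w) = w*(-1) = -w)
g(C) = -3/C - C/5 (g(C) = -3/C + C*(-⅕) = -3/C - C/5)
T = -31/20 (T = -3/((-1*(-4))) - (-1)*(-4)/5 = -3/4 - ⅕*4 = -3*¼ - ⅘ = -¾ - ⅘ = -31/20 ≈ -1.5500)
1/S(T) = 1/((-31/20)²) = 1/(961/400) = 400/961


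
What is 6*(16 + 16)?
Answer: 192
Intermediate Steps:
6*(16 + 16) = 6*32 = 192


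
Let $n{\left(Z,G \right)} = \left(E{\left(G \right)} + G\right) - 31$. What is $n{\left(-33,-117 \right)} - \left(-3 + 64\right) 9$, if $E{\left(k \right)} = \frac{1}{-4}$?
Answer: $- \frac{2789}{4} \approx -697.25$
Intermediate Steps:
$E{\left(k \right)} = - \frac{1}{4}$
$n{\left(Z,G \right)} = - \frac{125}{4} + G$ ($n{\left(Z,G \right)} = \left(- \frac{1}{4} + G\right) - 31 = - \frac{125}{4} + G$)
$n{\left(-33,-117 \right)} - \left(-3 + 64\right) 9 = \left(- \frac{125}{4} - 117\right) - \left(-3 + 64\right) 9 = - \frac{593}{4} - 61 \cdot 9 = - \frac{593}{4} - 549 = - \frac{2789}{4}$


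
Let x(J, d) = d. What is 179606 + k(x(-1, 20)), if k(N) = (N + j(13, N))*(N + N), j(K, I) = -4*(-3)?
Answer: 180886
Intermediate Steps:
j(K, I) = 12
k(N) = 2*N*(12 + N) (k(N) = (N + 12)*(N + N) = (12 + N)*(2*N) = 2*N*(12 + N))
179606 + k(x(-1, 20)) = 179606 + 2*20*(12 + 20) = 179606 + 2*20*32 = 179606 + 1280 = 180886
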